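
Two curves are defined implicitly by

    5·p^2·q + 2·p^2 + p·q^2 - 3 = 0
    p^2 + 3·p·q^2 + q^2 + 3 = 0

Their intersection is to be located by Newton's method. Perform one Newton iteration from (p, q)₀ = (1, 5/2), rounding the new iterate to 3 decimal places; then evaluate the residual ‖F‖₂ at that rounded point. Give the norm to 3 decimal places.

9.781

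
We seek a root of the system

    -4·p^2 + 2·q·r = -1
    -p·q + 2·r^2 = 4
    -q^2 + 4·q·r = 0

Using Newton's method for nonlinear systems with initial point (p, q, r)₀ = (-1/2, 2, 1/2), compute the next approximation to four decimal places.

(-1.3750, 2.7500, 0.6875)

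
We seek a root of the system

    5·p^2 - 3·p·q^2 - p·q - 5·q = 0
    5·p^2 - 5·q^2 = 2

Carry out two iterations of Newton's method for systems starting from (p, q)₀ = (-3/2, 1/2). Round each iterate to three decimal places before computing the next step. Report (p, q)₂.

(-0.977, 1.488)

At (-3/2, 1/2): F = (10.625, 8.000).
Jacobian J = [[10·p - 3·q^2 - q, -6·p·q - p - 5], [10·p, -10·q]].
At the point, J = [[-16.250, 1.000], [-15.000, -5.000]] (det J = 96.250).
Solving J·Δ = −F gives Δ = (0.635, -0.305).
Then the next iterate is (p, q)₁ = (-0.865, 0.195).
Round to (-0.865, 0.195) and repeat: F = (3.03347, 1.551), J = [[-8.95908, -3.12295], [-8.650, -1.950]].
Δ = (-0.112, 1.293), so (p, q)₂ = (-0.977, 1.488).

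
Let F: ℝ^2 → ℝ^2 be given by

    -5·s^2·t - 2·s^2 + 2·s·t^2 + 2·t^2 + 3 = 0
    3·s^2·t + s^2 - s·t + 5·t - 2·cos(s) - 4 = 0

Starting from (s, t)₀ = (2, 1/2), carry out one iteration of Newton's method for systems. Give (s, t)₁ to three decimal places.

At (2, 1/2): F = (-13.500, 8.33229).
Jacobian J = [[-10·s·t - 4·s + 2·t^2, -5·s^2 + 4·s·t + 4·t], [6·s·t + 2·s - t + 2·sin(s), 3·s^2 - s + 5]].
At the point, J = [[-17.500, -14.000], [11.31859, 15.000]] (det J = -104.03967).
Solving J·Δ = −F gives Δ = (-0.825, 0.067).
Then the next iterate is (s, t)₁ = (1.175, 0.567).

(1.175, 0.567)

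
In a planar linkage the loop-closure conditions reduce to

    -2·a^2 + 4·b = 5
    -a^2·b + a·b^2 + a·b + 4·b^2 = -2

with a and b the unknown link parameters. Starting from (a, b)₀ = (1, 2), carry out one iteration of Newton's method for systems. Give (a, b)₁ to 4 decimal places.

(0.2273, 0.9773)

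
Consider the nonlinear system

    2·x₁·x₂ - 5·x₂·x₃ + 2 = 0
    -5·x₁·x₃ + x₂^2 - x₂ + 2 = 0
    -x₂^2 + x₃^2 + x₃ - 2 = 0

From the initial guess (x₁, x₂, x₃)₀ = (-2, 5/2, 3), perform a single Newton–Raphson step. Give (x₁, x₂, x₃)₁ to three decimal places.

(-0.853, 1.316, 1.618)

At (-2, 5/2, 3): F = (-45.500, 35.750, 3.750).
Jacobian J = [[2·x₂, 2·x₁ - 5·x₃, -5·x₂], [-5·x₃, 2·x₂ - 1, -5·x₁], [0, -2·x₂, 2·x₃ + 1]].
At the point, J = [[5.000, -19.000, -12.500], [-15.000, 4.000, 10.000], [0.000, -5.000, 7.000]] (det J = -2542.500).
Solving J·Δ = −F gives Δ = (1.147, -1.184, -1.382).
Then the next iterate is (x₁, x₂, x₃)₁ = (-0.853, 1.316, 1.618).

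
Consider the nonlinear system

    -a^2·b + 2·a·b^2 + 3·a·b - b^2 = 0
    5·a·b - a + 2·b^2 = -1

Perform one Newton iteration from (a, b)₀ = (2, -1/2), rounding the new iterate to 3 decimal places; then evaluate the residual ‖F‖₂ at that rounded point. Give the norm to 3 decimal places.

At (2, -1/2): F = (-0.250, -5.500).
Jacobian J = [[-2·a·b + 2·b^2 + 3·b, -a^2 + 4·a·b + 3·a - 2·b], [5·b - 1, 5·a + 4·b]].
At the point, J = [[1.000, -1.000], [-3.500, 8.000]] (det J = 4.500).
Solving J·Δ = −F gives Δ = (1.667, 1.417).
Then the next iterate is (a, b)₁ = (3.667, 0.917).
Re-evaluating at (3.667, 0.917): F = (3.08331, 15.82797), so ‖F‖₂ = 16.125.

16.125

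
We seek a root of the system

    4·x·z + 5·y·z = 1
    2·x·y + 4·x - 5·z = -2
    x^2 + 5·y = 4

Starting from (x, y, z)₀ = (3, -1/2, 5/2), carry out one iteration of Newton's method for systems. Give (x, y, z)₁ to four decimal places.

At (3, -1/2, 5/2): F = (22.7500, -1.5000, 2.5000).
Jacobian J = [[4·z, 5·z, 4·x + 5·y], [2·y + 4, 2·x, -5], [2·x, 5, 0]].
At the point, J = [[10.0000, 12.5000, 9.5000], [3.0000, 6.0000, -5.0000], [6.0000, 5.0000, 0.0000]] (det J = -324.5000).
Solving J·Δ = −F gives Δ = (0.6125, -1.2350, -1.4145).
Then the next iterate is (x, y, z)₁ = (3.6125, -1.7350, 1.0855).

(3.6125, -1.7350, 1.0855)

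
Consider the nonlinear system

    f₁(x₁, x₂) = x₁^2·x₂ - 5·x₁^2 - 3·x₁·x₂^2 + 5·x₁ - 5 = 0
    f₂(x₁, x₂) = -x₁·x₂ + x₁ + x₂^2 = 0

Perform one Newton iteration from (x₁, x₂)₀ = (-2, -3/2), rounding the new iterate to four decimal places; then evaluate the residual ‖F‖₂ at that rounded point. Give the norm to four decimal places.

At (-2, -3/2): F = (-27.5000, -2.7500).
Jacobian J = [[2·x₁·x₂ - 10·x₁ - 3·x₂^2 + 5, x₁^2 - 6·x₁·x₂], [-x₂ + 1, -x₁ + 2·x₂]].
At the point, J = [[24.2500, -14.0000], [2.5000, -1.0000]] (det J = 10.7500).
Solving J·Δ = −F gives Δ = (1.0233, -0.1919).
Then the next iterate is (x₁, x₂)₁ = (-0.9767, -1.6919).
Re-evaluating at (-0.9767, -1.6919): F = (-7.879704, 0.233347), so ‖F‖₂ = 7.8832.

7.8832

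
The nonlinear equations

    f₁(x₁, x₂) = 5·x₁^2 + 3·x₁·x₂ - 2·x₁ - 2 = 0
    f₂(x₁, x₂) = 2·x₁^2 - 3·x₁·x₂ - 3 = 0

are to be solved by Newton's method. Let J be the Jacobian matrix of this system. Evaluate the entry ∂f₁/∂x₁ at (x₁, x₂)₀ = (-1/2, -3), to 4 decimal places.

-16.0000

∂f₁/∂x₁ = 10·x₁ + 3·x₂ - 2.
At (-1/2, -3) this is -16.0000.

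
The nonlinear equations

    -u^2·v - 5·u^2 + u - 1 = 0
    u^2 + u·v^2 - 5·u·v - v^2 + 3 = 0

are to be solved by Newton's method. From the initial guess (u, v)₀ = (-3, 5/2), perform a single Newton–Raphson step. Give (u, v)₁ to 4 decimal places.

(-1.3012, 3.2381)

At (-3, 5/2): F = (-71.5000, 24.5000).
Jacobian J = [[-2·u·v - 10·u + 1, -u^2], [2·u + v^2 - 5·v, 2·u·v - 5·u - 2·v]].
At the point, J = [[46.0000, -9.0000], [-12.2500, -5.0000]] (det J = -340.2500).
Solving J·Δ = −F gives Δ = (1.6988, 0.7381).
Then the next iterate is (u, v)₁ = (-1.3012, 3.2381).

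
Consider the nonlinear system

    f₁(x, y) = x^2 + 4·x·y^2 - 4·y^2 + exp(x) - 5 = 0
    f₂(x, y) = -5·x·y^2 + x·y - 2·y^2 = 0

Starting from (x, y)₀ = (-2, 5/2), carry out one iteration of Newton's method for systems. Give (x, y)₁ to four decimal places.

(-2.1984, 1.1657)

At (-2, 5/2): F = (-75.864665, 45.0000).
Jacobian J = [[2·x + 4·y^2 + exp(x), 8·x·y - 8·y], [-5·y^2 + y, -10·x·y + x - 4·y]].
At the point, J = [[21.135335, -60.0000], [-28.7500, 38.0000]] (det J = -921.857259).
Solving J·Δ = −F gives Δ = (-0.1984, -1.3343).
Then the next iterate is (x, y)₁ = (-2.1984, 1.1657).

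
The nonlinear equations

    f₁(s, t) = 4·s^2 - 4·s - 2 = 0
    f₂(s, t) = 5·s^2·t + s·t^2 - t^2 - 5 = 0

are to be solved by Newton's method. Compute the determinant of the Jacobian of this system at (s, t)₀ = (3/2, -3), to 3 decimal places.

J = [[8·s - 4, 0], [10·s·t + t^2, 5·s^2 + 2·s·t - 2·t]].
At the point, J = [[8.000, 0.000], [-36.000, 8.250]].
det J = 66.000.

66.000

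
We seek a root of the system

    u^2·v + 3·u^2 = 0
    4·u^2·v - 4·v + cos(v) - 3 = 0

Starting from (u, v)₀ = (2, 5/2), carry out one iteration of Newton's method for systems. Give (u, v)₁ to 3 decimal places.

(0.392, 5.843)

At (2, 5/2): F = (22.000, 26.19886).
Jacobian J = [[2·u·v + 6·u, u^2], [8·u·v, 4·u^2 - sin(v) - 4]].
At the point, J = [[22.000, 4.000], [40.000, 11.40153]] (det J = 90.83361).
Solving J·Δ = −F gives Δ = (-1.608, 3.343).
Then the next iterate is (u, v)₁ = (0.392, 5.843).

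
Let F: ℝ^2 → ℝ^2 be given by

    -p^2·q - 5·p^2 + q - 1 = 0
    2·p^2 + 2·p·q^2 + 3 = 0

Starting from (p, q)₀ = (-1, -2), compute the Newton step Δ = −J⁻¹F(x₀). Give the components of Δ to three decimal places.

(1.000, -0.125)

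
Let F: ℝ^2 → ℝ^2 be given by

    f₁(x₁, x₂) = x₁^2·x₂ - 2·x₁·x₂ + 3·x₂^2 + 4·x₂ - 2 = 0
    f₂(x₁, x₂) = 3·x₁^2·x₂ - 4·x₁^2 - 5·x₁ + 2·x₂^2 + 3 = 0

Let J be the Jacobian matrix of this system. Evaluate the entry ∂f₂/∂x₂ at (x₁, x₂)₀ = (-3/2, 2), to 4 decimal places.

∂f₂/∂x₂ = 3·x₁^2 + 4·x₂.
At (-3/2, 2) this is 14.7500.

14.7500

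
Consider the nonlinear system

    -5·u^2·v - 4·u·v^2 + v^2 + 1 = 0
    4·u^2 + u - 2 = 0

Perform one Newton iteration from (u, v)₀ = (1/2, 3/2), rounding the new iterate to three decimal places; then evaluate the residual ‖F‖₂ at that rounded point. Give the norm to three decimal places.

At (1/2, 3/2): F = (-3.125, -0.500).
Jacobian J = [[-10·u·v - 4·v^2, -5·u^2 - 8·u·v + 2·v], [8·u + 1, 0]].
At the point, J = [[-16.500, -4.250], [5.000, 0.000]] (det J = 21.250).
Solving J·Δ = −F gives Δ = (0.100, -1.124).
Then the next iterate is (u, v)₁ = (0.600, 0.376).
Re-evaluating at (0.600, 0.376): F = (0.12527, 0.040), so ‖F‖₂ = 0.132.

0.132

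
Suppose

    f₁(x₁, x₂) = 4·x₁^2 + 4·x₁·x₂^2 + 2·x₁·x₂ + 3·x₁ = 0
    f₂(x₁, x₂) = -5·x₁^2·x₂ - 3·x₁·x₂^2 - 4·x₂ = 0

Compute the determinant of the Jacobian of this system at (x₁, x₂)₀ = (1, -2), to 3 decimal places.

J = [[8·x₁ + 4·x₂^2 + 2·x₂ + 3, 8·x₁·x₂ + 2·x₁], [-10·x₁·x₂ - 3·x₂^2, -5·x₁^2 - 6·x₁·x₂ - 4]].
At the point, J = [[23.000, -14.000], [8.000, 3.000]].
det J = 181.000.

181.000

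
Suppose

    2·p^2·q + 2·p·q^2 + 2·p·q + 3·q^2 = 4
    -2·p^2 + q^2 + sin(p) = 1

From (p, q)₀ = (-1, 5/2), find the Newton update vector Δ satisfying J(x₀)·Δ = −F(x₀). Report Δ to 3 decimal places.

(0.054, -0.530)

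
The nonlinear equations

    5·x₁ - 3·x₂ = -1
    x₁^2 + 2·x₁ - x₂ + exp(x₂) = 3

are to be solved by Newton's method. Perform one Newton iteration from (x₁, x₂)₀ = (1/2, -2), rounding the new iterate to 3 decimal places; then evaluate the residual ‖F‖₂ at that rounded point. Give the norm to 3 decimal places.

41.098

At (1/2, -2): F = (9.500, 0.38534).
Jacobian J = [[5, -3], [2·x₁ + 2, exp(x₂) - 1]].
At the point, J = [[5.000, -3.000], [3.000, -0.86466]] (det J = 4.67668).
Solving J·Δ = −F gives Δ = (1.509, 5.682).
Then the next iterate is (x₁, x₂)₁ = (2.009, 3.682).
Re-evaluating at (2.009, 3.682): F = (-0.001, 41.09785), so ‖F‖₂ = 41.098.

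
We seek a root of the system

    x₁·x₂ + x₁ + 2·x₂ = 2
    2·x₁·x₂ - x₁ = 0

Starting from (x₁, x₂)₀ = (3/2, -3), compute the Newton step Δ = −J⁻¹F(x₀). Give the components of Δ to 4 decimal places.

(-0.2027, 3.0270)

At (3/2, -3): F = (-11.0000, -10.5000).
Jacobian J = [[x₂ + 1, x₁ + 2], [2·x₂ - 1, 2·x₁]].
At the point, J = [[-2.0000, 3.5000], [-7.0000, 3.0000]] (det J = 18.5000).
Solving J·Δ = −F gives Δ = (-0.2027, 3.0270).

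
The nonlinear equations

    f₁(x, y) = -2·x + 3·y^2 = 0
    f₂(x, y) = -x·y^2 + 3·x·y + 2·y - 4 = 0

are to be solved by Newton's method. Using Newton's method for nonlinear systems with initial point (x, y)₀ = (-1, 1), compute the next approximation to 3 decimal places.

At (-1, 1): F = (5.000, -4.000).
Jacobian J = [[-2, 6·y], [-y^2 + 3·y, -2·x·y + 3·x + 2]].
At the point, J = [[-2.000, 6.000], [2.000, 1.000]] (det J = -14.000).
Solving J·Δ = −F gives Δ = (2.071, -0.143).
Then the next iterate is (x, y)₁ = (1.071, 0.857).

(1.071, 0.857)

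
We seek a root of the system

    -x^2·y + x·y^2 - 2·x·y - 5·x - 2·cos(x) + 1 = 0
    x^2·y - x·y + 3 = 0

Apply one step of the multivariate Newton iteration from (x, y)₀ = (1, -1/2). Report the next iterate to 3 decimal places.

(7.000, -2.933)

At (1, -1/2): F = (-3.33060, 3.000).
Jacobian J = [[-2·x·y + y^2 - 2·y + 2·sin(x) - 5, -x^2 + 2·x·y - 2·x], [2·x·y - y, x^2 - x]].
At the point, J = [[-1.06706, -4.000], [-0.500, 0.000]] (det J = -2.000).
Solving J·Δ = −F gives Δ = (6.000, -2.433).
Then the next iterate is (x, y)₁ = (7.000, -2.933).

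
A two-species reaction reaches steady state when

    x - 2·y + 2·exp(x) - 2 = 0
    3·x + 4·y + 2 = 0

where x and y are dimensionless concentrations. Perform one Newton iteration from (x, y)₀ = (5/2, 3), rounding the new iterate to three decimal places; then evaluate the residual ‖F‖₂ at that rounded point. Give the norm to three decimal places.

At (5/2, 3): F = (18.86499, 21.500).
Jacobian J = [[2·exp(x) + 1, -2], [3, 4]].
At the point, J = [[25.36499, -2.000], [3.000, 4.000]] (det J = 107.45995).
Solving J·Δ = −F gives Δ = (-1.102, -4.548).
Then the next iterate is (x, y)₁ = (1.398, -1.548).
Re-evaluating at (1.398, -1.548): F = (10.58820, 0.002), so ‖F‖₂ = 10.588.

10.588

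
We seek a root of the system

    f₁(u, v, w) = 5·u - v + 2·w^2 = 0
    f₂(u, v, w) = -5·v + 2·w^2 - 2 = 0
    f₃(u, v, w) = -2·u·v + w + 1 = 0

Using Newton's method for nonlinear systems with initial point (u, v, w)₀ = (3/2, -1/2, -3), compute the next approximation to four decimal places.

At (3/2, -1/2, -3): F = (26.0000, 18.5000, -0.5000).
Jacobian J = [[5, -1, 4·w], [0, -5, 4·w], [-2·v, -2·u, 1]].
At the point, J = [[5.0000, -1.0000, -12.0000], [0.0000, -5.0000, -12.0000], [1.0000, -3.0000, 1.0000]] (det J = -253.0000).
Solving J·Δ = −F gives Δ = (-1.4130, -0.1087, 1.5870).
Then the next iterate is (u, v, w)₁ = (0.0870, -0.6087, -1.4130).

(0.0870, -0.6087, -1.4130)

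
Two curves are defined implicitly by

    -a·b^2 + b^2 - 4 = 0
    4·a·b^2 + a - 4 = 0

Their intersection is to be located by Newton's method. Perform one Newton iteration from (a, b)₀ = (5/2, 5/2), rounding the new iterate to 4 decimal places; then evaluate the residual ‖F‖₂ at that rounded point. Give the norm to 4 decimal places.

10.7826

At (5/2, 5/2): F = (-13.3750, 61.0000).
Jacobian J = [[-b^2, -2·a·b + 2·b], [4·b^2 + 1, 8·a·b]].
At the point, J = [[-6.2500, -7.5000], [26.0000, 50.0000]] (det J = -117.5000).
Solving J·Δ = −F gives Δ = (-1.7979, -0.2851).
Then the next iterate is (a, b)₁ = (0.7021, 2.2149).
Re-evaluating at (0.7021, 2.2149): F = (-2.538568, 10.479498), so ‖F‖₂ = 10.7826.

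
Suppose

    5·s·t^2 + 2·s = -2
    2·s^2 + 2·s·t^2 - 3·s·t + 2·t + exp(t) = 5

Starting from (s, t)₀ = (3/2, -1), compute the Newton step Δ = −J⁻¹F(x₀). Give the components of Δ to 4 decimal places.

At (3/2, -1): F = (12.5000, 5.367879).
Jacobian J = [[5·t^2 + 2, 10·s·t], [4·s + 2·t^2 - 3·t, 4·s·t - 3·s + exp(t) + 2]].
At the point, J = [[7.0000, -15.0000], [11.0000, -8.132121]] (det J = 108.075156).
Solving J·Δ = −F gives Δ = (0.1955, 0.9246).

(0.1955, 0.9246)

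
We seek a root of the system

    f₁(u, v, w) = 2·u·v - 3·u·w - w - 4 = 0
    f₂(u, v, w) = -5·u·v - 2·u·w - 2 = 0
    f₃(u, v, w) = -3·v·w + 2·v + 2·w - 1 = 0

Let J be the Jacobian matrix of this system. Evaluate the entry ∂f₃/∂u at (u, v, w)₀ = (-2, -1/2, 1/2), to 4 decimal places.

0.0000

∂f₃/∂u = 0.
At (-2, -1/2, 1/2) this is 0.0000.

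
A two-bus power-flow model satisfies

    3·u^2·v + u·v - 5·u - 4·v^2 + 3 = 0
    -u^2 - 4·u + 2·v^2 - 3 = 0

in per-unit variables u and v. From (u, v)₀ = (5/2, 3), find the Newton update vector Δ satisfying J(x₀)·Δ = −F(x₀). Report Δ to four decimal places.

(-0.4388, -0.2249)

At (5/2, 3): F = (18.2500, -1.2500).
Jacobian J = [[6·u·v + v - 5, 3·u^2 + u - 8·v], [-2·u - 4, 4·v]].
At the point, J = [[43.0000, -2.7500], [-9.0000, 12.0000]] (det J = 491.2500).
Solving J·Δ = −F gives Δ = (-0.4388, -0.2249).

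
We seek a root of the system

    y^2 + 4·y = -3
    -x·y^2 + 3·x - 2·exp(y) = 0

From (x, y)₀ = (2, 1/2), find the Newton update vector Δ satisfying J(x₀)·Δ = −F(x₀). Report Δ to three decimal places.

(-2.824, -1.050)

At (2, 1/2): F = (5.250, 2.20256).
Jacobian J = [[0, 2·y + 4], [-y^2 + 3, -2·x·y - 2·exp(y)]].
At the point, J = [[0.000, 5.000], [2.750, -5.29744]] (det J = -13.750).
Solving J·Δ = −F gives Δ = (-2.824, -1.050).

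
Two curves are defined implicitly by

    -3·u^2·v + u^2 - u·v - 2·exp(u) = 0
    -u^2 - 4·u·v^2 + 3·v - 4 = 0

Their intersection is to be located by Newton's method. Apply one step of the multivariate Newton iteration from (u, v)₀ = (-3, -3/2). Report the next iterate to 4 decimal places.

At (-3, -3/2): F = (44.900426, 9.5000).
Jacobian J = [[-6·u·v + 2·u - v - 2·exp(u), -3·u^2 - u], [-2·u - 4·v^2, -8·u·v + 3]].
At the point, J = [[-31.599574, -24.0000], [-3.0000, -33.0000]] (det J = 970.785947).
Solving J·Δ = −F gives Δ = (1.2914, 0.1705).
Then the next iterate is (u, v)₁ = (-1.7086, -1.3295).

(-1.7086, -1.3295)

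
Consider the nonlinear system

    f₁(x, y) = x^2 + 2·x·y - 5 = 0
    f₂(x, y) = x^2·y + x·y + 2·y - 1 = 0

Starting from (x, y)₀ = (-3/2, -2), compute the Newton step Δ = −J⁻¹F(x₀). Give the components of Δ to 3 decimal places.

(-1.457, 4.483)

At (-3/2, -2): F = (3.250, -6.500).
Jacobian J = [[2·x + 2·y, 2·x], [2·x·y + y, x^2 + x + 2]].
At the point, J = [[-7.000, -3.000], [4.000, 2.750]] (det J = -7.250).
Solving J·Δ = −F gives Δ = (-1.457, 4.483).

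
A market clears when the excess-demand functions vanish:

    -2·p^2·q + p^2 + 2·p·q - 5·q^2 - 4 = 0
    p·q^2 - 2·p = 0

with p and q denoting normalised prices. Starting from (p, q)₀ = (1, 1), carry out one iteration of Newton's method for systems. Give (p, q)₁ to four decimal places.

(-1.6000, 0.2000)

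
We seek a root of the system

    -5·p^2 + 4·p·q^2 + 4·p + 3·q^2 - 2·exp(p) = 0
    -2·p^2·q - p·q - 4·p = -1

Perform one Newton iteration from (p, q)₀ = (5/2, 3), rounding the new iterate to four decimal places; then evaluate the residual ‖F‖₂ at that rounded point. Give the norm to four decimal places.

26.0860

At (5/2, 3): F = (71.385012, -54.0000).
Jacobian J = [[-10·p + 4·q^2 - 2·exp(p) + 4, 8·p·q + 6·q], [-4·p·q - q - 4, -2·p^2 - p]].
At the point, J = [[-9.364988, 78.0000], [-37.0000, -15.0000]] (det J = 3026.474819).
Solving J·Δ = −F gives Δ = (-1.0379, -1.0398).
Then the next iterate is (p, q)₁ = (1.4621, 1.9602).
Re-evaluating at (1.4621, 1.9602): F = (20.528646, -16.095190), so ‖F‖₂ = 26.0860.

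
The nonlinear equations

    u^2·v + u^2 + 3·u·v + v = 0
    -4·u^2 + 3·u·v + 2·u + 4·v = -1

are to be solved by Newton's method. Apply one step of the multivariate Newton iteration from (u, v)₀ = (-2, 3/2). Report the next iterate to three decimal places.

At (-2, 3/2): F = (2.500, -22.000).
Jacobian J = [[2·u·v + 2·u + 3·v, u^2 + 3·u + 1], [-8·u + 3·v + 2, 3·u + 4]].
At the point, J = [[-5.500, -1.000], [22.500, -2.000]] (det J = 33.500).
Solving J·Δ = −F gives Δ = (0.806, -1.933).
Then the next iterate is (u, v)₁ = (-1.194, -0.433).

(-1.194, -0.433)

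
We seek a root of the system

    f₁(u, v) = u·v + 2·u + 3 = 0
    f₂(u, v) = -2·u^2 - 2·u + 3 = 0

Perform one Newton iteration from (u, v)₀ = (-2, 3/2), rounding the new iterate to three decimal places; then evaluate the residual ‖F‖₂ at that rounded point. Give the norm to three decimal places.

0.290

At (-2, 3/2): F = (-4.000, -1.000).
Jacobian J = [[v + 2, u], [-4·u - 2, 0]].
At the point, J = [[3.500, -2.000], [6.000, 0.000]] (det J = 12.000).
Solving J·Δ = −F gives Δ = (0.167, -1.708).
Then the next iterate is (u, v)₁ = (-1.833, -0.208).
Re-evaluating at (-1.833, -0.208): F = (-0.28474, -0.05378), so ‖F‖₂ = 0.290.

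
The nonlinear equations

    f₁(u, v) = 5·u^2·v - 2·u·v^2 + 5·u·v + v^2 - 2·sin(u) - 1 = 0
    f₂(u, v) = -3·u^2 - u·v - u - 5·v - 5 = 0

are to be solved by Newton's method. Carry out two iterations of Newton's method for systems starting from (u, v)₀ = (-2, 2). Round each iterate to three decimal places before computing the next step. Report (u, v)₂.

(0.439, -0.121)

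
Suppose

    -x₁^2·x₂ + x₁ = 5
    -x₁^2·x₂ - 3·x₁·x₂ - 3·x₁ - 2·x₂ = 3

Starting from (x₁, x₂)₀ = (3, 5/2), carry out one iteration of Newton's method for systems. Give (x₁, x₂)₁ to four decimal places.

(4.3465, -2.3168)

At (3, 5/2): F = (-24.5000, -62.0000).
Jacobian J = [[-2·x₁·x₂ + 1, -x₁^2], [-2·x₁·x₂ - 3·x₂ - 3, -x₁^2 - 3·x₁ - 2]].
At the point, J = [[-14.0000, -9.0000], [-25.5000, -20.0000]] (det J = 50.5000).
Solving J·Δ = −F gives Δ = (1.3465, -4.8168).
Then the next iterate is (x₁, x₂)₁ = (4.3465, -2.3168).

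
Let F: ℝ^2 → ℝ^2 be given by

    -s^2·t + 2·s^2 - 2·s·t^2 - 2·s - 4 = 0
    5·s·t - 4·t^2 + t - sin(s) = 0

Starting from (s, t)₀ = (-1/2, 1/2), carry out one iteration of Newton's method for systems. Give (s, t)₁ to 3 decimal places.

(-1.174, 0.070)

At (-1/2, 1/2): F = (-2.375, -1.27057).
Jacobian J = [[-2·s·t + 4·s - 2·t^2 - 2, -s^2 - 4·s·t], [5·t - cos(s), 5·s - 8·t + 1]].
At the point, J = [[-4.000, 0.750], [1.62242, -5.500]] (det J = 20.78319).
Solving J·Δ = −F gives Δ = (-0.674, -0.430).
Then the next iterate is (s, t)₁ = (-1.174, 0.070).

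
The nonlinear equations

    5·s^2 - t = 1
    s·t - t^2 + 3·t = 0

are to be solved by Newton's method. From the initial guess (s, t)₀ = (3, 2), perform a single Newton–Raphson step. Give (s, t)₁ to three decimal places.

(1.516, -0.516)

At (3, 2): F = (42.000, 8.000).
Jacobian J = [[10·s, -1], [t, s - 2·t + 3]].
At the point, J = [[30.000, -1.000], [2.000, 2.000]] (det J = 62.000).
Solving J·Δ = −F gives Δ = (-1.484, -2.516).
Then the next iterate is (s, t)₁ = (1.516, -0.516).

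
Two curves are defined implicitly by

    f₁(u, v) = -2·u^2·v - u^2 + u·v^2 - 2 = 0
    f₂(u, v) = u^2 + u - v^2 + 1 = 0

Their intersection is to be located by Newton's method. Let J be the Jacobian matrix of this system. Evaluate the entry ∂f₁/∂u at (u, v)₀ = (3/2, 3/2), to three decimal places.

-9.750

∂f₁/∂u = -4·u·v - 2·u + v^2.
At (3/2, 3/2) this is -9.750.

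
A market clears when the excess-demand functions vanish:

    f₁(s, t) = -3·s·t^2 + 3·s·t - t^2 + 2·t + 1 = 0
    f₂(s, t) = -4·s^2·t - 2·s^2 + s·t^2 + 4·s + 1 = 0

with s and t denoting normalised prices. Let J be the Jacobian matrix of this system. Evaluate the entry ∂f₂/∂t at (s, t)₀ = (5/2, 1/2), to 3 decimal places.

-22.500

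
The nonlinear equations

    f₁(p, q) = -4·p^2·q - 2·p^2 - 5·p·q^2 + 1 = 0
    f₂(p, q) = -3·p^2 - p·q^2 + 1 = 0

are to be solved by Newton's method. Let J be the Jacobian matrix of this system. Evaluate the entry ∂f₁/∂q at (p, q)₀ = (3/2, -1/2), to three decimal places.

∂f₁/∂q = -4·p^2 - 10·p·q.
At (3/2, -1/2) this is -1.500.

-1.500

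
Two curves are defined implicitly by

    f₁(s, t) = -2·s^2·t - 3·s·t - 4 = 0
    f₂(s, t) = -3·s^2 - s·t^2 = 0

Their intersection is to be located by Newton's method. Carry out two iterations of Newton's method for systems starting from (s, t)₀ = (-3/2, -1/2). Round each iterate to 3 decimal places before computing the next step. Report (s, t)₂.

(-3.159, -12.768)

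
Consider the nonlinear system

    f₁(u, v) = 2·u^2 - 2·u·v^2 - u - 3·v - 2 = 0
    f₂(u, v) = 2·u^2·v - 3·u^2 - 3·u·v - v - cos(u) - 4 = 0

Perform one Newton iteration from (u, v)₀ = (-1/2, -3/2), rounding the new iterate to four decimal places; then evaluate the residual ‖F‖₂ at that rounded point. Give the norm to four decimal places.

3.2168

At (-1/2, -3/2): F = (5.7500, -7.127583).
Jacobian J = [[4·u - 2·v^2 - 1, -4·u·v - 3], [4·u·v - 6·u - 3·v + sin(u), 2·u^2 - 3·u - 1]].
At the point, J = [[-7.5000, -6.0000], [10.020574, 1.0000]] (det J = 52.623447).
Solving J·Δ = −F gives Δ = (0.7034, 0.0791).
Then the next iterate is (u, v)₁ = (0.2034, -1.4209).
Re-evaluating at (0.2034, -1.4209): F = (1.320731, -2.933137), so ‖F‖₂ = 3.2168.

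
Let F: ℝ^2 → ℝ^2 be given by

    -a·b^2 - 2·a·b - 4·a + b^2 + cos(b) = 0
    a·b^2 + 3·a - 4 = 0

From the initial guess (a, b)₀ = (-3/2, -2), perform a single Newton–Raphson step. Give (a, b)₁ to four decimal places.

At (-3/2, -2): F = (9.583853, -14.5000).
Jacobian J = [[-b^2 - 2·b - 4, -2·a·b - 2·a + 2·b - sin(b)], [b^2 + 3, 2·a·b]].
At the point, J = [[-4.0000, -6.090703], [7.0000, 6.0000]] (det J = 18.634918).
Solving J·Δ = −F gives Δ = (1.6535, 0.4876).
Then the next iterate is (a, b)₁ = (0.1535, -1.5124).

(0.1535, -1.5124)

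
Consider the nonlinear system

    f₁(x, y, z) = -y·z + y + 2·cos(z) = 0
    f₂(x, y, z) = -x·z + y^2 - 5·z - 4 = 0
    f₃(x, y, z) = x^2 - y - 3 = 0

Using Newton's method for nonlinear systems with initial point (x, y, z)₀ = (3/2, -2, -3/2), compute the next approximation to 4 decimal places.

(0.3669, -4.1494, 1.0612)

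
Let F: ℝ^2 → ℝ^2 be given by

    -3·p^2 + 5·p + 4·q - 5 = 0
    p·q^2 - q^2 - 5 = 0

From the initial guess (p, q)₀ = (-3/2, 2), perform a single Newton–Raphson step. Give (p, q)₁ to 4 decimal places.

At (-3/2, 2): F = (-11.2500, -15.0000).
Jacobian J = [[-6·p + 5, 4], [q^2, 2·p·q - 2·q]].
At the point, J = [[14.0000, 4.0000], [4.0000, -10.0000]] (det J = -156.0000).
Solving J·Δ = −F gives Δ = (1.1058, -1.0577).
Then the next iterate is (p, q)₁ = (-0.3942, 0.9423).

(-0.3942, 0.9423)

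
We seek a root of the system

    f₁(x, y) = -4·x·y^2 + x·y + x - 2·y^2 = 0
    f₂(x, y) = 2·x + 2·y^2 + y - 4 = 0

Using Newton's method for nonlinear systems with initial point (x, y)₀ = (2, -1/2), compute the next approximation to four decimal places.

At (2, -1/2): F = (-1.5000, 0.0000).
Jacobian J = [[-4·y^2 + y + 1, -8·x·y + x - 4·y], [2, 4·y + 1]].
At the point, J = [[-0.5000, 12.0000], [2.0000, -1.0000]] (det J = -23.5000).
Solving J·Δ = −F gives Δ = (0.0638, 0.1277).
Then the next iterate is (x, y)₁ = (2.0638, -0.3723).

(2.0638, -0.3723)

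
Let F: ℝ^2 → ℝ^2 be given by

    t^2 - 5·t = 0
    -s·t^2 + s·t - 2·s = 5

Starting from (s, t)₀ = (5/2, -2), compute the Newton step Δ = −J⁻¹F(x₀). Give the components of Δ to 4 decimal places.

(-0.6944, 1.5556)

At (5/2, -2): F = (14.0000, -25.0000).
Jacobian J = [[0, 2·t - 5], [-t^2 + t - 2, -2·s·t + s]].
At the point, J = [[0.0000, -9.0000], [-8.0000, 12.5000]] (det J = -72.0000).
Solving J·Δ = −F gives Δ = (-0.6944, 1.5556).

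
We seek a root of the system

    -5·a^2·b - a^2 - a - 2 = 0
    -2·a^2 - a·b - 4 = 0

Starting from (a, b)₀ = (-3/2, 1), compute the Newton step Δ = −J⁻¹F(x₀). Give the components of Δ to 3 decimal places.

(1.220, 0.599)

At (-3/2, 1): F = (-14.000, -7.000).
Jacobian J = [[-10·a·b - 2·a - 1, -5·a^2], [-4·a - b, -a]].
At the point, J = [[17.000, -11.250], [5.000, 1.500]] (det J = 81.750).
Solving J·Δ = −F gives Δ = (1.220, 0.599).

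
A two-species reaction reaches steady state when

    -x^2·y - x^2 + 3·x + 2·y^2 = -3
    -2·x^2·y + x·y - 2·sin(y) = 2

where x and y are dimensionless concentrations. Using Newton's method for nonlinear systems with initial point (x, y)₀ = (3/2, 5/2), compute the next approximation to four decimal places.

(0.8857, 0.3410)

At (3/2, 5/2): F = (12.1250, -10.696944).
Jacobian J = [[-2·x·y - 2·x + 3, -x^2 + 4·y], [-4·x·y + y, -2·x^2 + x - 2·cos(y)]].
At the point, J = [[-7.5000, 7.7500], [-12.5000, -1.397713]] (det J = 107.357846).
Solving J·Δ = −F gives Δ = (-0.6143, -2.1590).
Then the next iterate is (x, y)₁ = (0.8857, 0.3410).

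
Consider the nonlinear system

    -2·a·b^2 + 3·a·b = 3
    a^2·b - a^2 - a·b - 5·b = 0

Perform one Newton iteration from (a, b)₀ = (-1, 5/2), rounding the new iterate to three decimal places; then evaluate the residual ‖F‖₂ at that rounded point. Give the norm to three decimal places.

3.905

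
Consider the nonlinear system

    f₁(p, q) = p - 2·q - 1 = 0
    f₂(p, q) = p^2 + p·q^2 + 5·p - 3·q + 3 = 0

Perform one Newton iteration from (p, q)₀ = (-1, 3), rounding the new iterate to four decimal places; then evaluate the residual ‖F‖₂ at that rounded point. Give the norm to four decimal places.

11.1289

At (-1, 3): F = (-8.0000, -19.0000).
Jacobian J = [[1, -2], [2·p + q^2 + 5, 2·p·q - 3]].
At the point, J = [[1.0000, -2.0000], [12.0000, -9.0000]] (det J = 15.0000).
Solving J·Δ = −F gives Δ = (-2.2667, -5.1333).
Then the next iterate is (p, q)₁ = (-3.2667, -2.1333).
Re-evaluating at (-3.2667, -2.1333): F = (-0.0001, -11.128921), so ‖F‖₂ = 11.1289.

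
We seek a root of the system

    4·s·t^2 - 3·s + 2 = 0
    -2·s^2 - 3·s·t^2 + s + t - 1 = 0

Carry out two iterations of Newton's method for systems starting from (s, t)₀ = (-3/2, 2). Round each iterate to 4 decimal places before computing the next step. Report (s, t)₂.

(-1.2665, 1.1144)

At (-3/2, 2): F = (-17.5000, 13.0000).
Jacobian J = [[4·t^2 - 3, 8·s·t], [-4·s - 3·t^2 + 1, -6·s·t + 1]].
At the point, J = [[13.0000, -24.0000], [-5.0000, 19.0000]] (det J = 127.0000).
Solving J·Δ = −F gives Δ = (0.1614, -0.6417).
Then the next iterate is (s, t)₁ = (-1.3386, 1.3583).
Round to (-1.3386, 1.3583) and repeat: F = (-3.862955, 2.845066), J = [[4.379916, -14.545763], [0.819463, 11.909322]].
Δ = (0.0721, -0.2439), so (s, t)₂ = (-1.2665, 1.1144).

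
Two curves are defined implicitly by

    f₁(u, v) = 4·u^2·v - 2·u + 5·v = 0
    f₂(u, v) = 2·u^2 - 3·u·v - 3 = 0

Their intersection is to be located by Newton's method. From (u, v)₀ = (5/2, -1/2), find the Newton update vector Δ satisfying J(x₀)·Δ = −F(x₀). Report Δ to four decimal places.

At (5/2, -1/2): F = (-20.0000, 13.2500).
Jacobian J = [[8·u·v - 2, 4·u^2 + 5], [4·u - 3·v, -3·u]].
At the point, J = [[-12.0000, 30.0000], [11.5000, -7.5000]] (det J = -255.0000).
Solving J·Δ = −F gives Δ = (-0.9706, 0.2784).

(-0.9706, 0.2784)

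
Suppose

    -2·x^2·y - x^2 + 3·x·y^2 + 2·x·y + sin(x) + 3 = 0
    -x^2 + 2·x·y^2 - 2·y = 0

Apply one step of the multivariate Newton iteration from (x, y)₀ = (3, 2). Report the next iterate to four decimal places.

(2.6588, 1.5310)

At (3, 2): F = (6.141120, 11.0000).
Jacobian J = [[-4·x·y - 2·x + 3·y^2 + 2·y + cos(x), -2·x^2 + 6·x·y + 2·x], [-2·x + 2·y^2, 4·x·y - 2]].
At the point, J = [[-14.989992, 24.0000], [2.0000, 22.0000]] (det J = -377.779835).
Solving J·Δ = −F gives Δ = (-0.3412, -0.4690).
Then the next iterate is (x, y)₁ = (2.6588, 1.5310).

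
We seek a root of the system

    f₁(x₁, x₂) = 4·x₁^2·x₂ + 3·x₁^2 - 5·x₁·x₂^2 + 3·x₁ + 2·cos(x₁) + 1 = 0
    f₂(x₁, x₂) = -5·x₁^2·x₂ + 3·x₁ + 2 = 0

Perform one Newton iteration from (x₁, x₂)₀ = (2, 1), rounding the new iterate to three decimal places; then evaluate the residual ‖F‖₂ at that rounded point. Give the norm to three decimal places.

At (2, 1): F = (24.16771, -12.000).
Jacobian J = [[8·x₁·x₂ + 6·x₁ - 5·x₂^2 - 2·sin(x₁) + 3, 4·x₁^2 - 10·x₁·x₂], [-10·x₁·x₂ + 3, -5·x₁^2]].
At the point, J = [[24.18141, -4.000], [-17.000, -20.000]] (det J = -551.62810).
Solving J·Δ = −F gives Δ = (-0.963, 0.219).
Then the next iterate is (x₁, x₂)₁ = (1.037, 1.219).
Re-evaluating at (1.037, 1.219): F = (5.89351, -1.44337), so ‖F‖₂ = 6.068.

6.068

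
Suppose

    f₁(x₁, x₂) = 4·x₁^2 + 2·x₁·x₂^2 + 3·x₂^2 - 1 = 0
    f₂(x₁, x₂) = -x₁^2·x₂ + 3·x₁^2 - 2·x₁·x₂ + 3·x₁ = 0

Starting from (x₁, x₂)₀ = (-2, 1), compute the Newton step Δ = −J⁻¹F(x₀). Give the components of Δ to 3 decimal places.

At (-2, 1): F = (14.000, 6.000).
Jacobian J = [[8·x₁ + 2·x₂^2, 4·x₁·x₂ + 6·x₂], [-2·x₁·x₂ + 6·x₁ - 2·x₂ + 3, -x₁^2 - 2·x₁]].
At the point, J = [[-14.000, -2.000], [-7.000, 0.000]] (det J = -14.000).
Solving J·Δ = −F gives Δ = (0.857, 1.000).

(0.857, 1.000)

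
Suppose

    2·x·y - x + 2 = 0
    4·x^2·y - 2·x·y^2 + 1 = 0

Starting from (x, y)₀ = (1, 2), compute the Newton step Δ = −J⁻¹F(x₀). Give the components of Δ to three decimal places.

(-0.786, -1.321)

At (1, 2): F = (5.000, 1.000).
Jacobian J = [[2·y - 1, 2·x], [8·x·y - 2·y^2, 4·x^2 - 4·x·y]].
At the point, J = [[3.000, 2.000], [8.000, -4.000]] (det J = -28.000).
Solving J·Δ = −F gives Δ = (-0.786, -1.321).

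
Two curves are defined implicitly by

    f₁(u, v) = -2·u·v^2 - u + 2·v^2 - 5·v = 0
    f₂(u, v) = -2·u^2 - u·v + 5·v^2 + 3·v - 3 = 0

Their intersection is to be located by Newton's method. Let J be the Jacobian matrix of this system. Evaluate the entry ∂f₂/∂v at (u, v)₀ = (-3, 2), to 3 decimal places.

26.000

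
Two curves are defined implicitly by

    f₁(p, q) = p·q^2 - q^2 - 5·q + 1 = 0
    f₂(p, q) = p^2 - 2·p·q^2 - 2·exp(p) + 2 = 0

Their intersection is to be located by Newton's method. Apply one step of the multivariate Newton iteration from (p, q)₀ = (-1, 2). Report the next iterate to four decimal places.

At (-1, 2): F = (-17.0000, 10.264241).
Jacobian J = [[q^2, 2·p·q - 2·q - 5], [2·p - 2·q^2 - 2·exp(p), -4·p·q]].
At the point, J = [[4.0000, -13.0000], [-10.735759, 8.0000]] (det J = -107.564865).
Solving J·Δ = −F gives Δ = (-0.0238, -1.3150).
Then the next iterate is (p, q)₁ = (-1.0238, 0.6850).

(-1.0238, 0.6850)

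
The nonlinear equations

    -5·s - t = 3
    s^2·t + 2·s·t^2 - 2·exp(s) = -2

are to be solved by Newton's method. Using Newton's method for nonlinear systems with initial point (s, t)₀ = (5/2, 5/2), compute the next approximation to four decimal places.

(-0.9572, 1.7859)

At (5/2, 5/2): F = (-18.0000, 24.510012).
Jacobian J = [[-5, -1], [2·s·t + 2·t^2 - 2·exp(s), s^2 + 4·s·t]].
At the point, J = [[-5.0000, -1.0000], [0.635012, 31.2500]] (det J = -155.614988).
Solving J·Δ = −F gives Δ = (-3.4572, -0.7141).
Then the next iterate is (s, t)₁ = (-0.9572, 1.7859).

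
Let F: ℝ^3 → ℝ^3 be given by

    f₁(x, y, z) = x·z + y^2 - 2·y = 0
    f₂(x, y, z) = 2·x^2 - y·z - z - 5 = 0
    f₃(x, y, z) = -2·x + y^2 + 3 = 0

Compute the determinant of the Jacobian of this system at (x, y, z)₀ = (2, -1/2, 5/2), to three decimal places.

J = [[z, 2·y - 2, x], [4·x, -z, -y - 1], [-2, 2·y, 0]].
At the point, J = [[2.500, -3.000, 2.000], [8.000, -2.500, -0.500], [-2.000, -1.000, 0.000]].
det J = -30.250.

-30.250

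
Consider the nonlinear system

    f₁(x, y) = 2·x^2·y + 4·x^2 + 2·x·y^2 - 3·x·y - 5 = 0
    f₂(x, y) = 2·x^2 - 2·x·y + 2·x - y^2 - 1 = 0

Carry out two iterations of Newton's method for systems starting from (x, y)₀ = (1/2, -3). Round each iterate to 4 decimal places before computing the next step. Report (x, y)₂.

At (1/2, -3): F = (8.0000, -5.5000).
Jacobian J = [[4·x·y + 8·x + 2·y^2 - 3·y, 2·x^2 + 4·x·y - 3·x], [4·x - 2·y + 2, -2·x - 2·y]].
At the point, J = [[25.0000, -7.0000], [10.0000, 5.0000]] (det J = 195.0000).
Solving J·Δ = −F gives Δ = (-0.0077, 1.1154).
Then the next iterate is (x, y)₁ = (0.4923, -1.8846).
Round to (0.4923, -1.8846) and repeat: F = (1.336323, -1.226821), J = [[12.984480, -4.703336], [7.7384, 2.7846]].
Δ = (0.0282, 0.3621), so (x, y)₂ = (0.5205, -1.5225).

(0.5205, -1.5225)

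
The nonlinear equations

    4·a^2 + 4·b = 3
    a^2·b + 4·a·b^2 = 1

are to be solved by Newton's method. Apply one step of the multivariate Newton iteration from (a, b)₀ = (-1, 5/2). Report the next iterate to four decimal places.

At (-1, 5/2): F = (11.0000, -23.5000).
Jacobian J = [[8·a, 4], [2·a·b + 4·b^2, a^2 + 8·a·b]].
At the point, J = [[-8.0000, 4.0000], [20.0000, -19.0000]] (det J = 72.0000).
Solving J·Δ = −F gives Δ = (1.5972, 0.4444).
Then the next iterate is (a, b)₁ = (0.5972, 2.9444).

(0.5972, 2.9444)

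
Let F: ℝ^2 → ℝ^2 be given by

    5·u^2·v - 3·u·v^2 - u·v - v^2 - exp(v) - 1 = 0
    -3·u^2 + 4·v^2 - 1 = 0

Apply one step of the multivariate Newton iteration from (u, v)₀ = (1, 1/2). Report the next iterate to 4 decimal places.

(3.2596, 4.6393)

At (1, 1/2): F = (-1.648721, -3.0000).
Jacobian J = [[10·u·v - 3·v^2 - v, 5·u^2 - 6·u·v - u - 2·v - exp(v)], [-6·u, 8·v]].
At the point, J = [[3.7500, -1.648721], [-6.0000, 4.0000]] (det J = 5.107672).
Solving J·Δ = −F gives Δ = (2.2596, 4.1393).
Then the next iterate is (u, v)₁ = (3.2596, 4.6393).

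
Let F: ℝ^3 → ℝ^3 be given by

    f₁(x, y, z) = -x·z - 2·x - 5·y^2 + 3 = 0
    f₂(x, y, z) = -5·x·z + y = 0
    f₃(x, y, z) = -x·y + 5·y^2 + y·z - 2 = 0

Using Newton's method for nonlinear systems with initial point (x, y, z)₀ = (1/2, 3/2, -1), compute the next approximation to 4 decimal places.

At (1/2, 3/2, -1): F = (-8.7500, 4.0000, 7.0000).
Jacobian J = [[-z - 2, -10·y, -x], [-5·z, 1, -5·x], [-y, -x + 10·y + z, y]].
At the point, J = [[-1.0000, -15.0000, -0.5000], [5.0000, 1.0000, -2.5000], [-1.5000, 13.5000, 1.5000]] (det J = -13.5000).
Solving J·Δ = −F gives Δ = (1.5231, -0.8287, 4.3148).
Then the next iterate is (x, y, z)₁ = (2.0231, 0.6713, 3.3148).

(2.0231, 0.6713, 3.3148)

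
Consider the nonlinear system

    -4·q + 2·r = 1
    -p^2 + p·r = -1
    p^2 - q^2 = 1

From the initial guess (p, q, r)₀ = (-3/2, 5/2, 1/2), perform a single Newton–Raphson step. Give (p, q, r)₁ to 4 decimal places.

(-0.2736, 0.7642, 2.0283)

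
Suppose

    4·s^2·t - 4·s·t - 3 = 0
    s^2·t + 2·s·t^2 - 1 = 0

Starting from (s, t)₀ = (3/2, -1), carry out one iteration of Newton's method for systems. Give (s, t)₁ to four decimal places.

(0.7955, -0.8788)

At (3/2, -1): F = (-6.0000, -0.2500).
Jacobian J = [[8·s·t - 4·t, 4·s^2 - 4·s], [2·s·t + 2·t^2, s^2 + 4·s·t]].
At the point, J = [[-8.0000, 3.0000], [-1.0000, -3.7500]] (det J = 33.0000).
Solving J·Δ = −F gives Δ = (-0.7045, 0.1212).
Then the next iterate is (s, t)₁ = (0.7955, -0.8788).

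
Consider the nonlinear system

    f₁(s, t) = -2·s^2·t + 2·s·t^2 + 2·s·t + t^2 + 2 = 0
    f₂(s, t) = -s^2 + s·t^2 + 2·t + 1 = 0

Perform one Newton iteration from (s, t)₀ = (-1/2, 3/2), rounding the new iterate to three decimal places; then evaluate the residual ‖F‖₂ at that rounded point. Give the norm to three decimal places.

6.323

At (-1/2, 3/2): F = (-0.250, 2.625).
Jacobian J = [[-4·s·t + 2·t^2 + 2·t, -2·s^2 + 4·s·t + 2·s + 2·t], [-2·s + t^2, 2·s·t + 2]].
At the point, J = [[10.500, -1.500], [3.250, 0.500]] (det J = 10.125).
Solving J·Δ = −F gives Δ = (-0.377, -2.802).
Then the next iterate is (s, t)₁ = (-0.877, -1.302).
Re-evaluating at (-0.877, -1.302): F = (5.00834, -3.85982), so ‖F‖₂ = 6.323.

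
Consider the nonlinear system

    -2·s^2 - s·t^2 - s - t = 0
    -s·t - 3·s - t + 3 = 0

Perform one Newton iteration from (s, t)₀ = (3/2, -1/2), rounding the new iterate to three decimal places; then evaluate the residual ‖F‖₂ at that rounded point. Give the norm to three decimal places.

2.064

At (3/2, -1/2): F = (-5.875, -0.250).
Jacobian J = [[-4·s - t^2 - 1, -2·s·t - 1], [-t - 3, -s - 1]].
At the point, J = [[-7.250, 0.500], [-2.500, -2.500]] (det J = 19.375).
Solving J·Δ = −F gives Δ = (-0.765, 0.665).
Then the next iterate is (s, t)₁ = (0.735, 0.165).
Re-evaluating at (0.735, 0.165): F = (-2.00046, 0.50872), so ‖F‖₂ = 2.064.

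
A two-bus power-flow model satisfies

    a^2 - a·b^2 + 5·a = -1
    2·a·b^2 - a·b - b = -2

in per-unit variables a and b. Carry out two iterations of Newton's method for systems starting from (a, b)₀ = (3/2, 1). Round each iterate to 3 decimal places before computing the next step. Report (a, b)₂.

At (3/2, 1): F = (9.250, 2.500).
Jacobian J = [[2·a - b^2 + 5, -2·a·b], [2·b^2 - b, 4·a·b - a - 1]].
At the point, J = [[7.000, -3.000], [1.000, 3.500]] (det J = 27.500).
Solving J·Δ = −F gives Δ = (-1.450, -0.300).
Then the next iterate is (a, b)₁ = (0.050, 0.700).
Round to (0.050, 0.700) and repeat: F = (1.228, 1.314), J = [[4.610, -0.070], [0.280, -0.910]].
Δ = (-0.246, 1.368), so (a, b)₂ = (-0.196, 2.068).

(-0.196, 2.068)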